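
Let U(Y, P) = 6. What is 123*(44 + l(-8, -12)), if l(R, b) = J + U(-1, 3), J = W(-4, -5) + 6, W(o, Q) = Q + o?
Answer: 5781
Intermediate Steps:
J = -3 (J = (-5 - 4) + 6 = -9 + 6 = -3)
l(R, b) = 3 (l(R, b) = -3 + 6 = 3)
123*(44 + l(-8, -12)) = 123*(44 + 3) = 123*47 = 5781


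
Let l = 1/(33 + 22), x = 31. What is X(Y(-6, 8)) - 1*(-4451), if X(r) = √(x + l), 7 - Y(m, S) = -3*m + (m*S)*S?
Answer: 4451 + √93830/55 ≈ 4456.6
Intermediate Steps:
l = 1/55 ≈ 0.018182
Y(m, S) = 7 + 3*m - m*S² (Y(m, S) = 7 - (-3*m + (m*S)*S) = 7 - (-3*m + (S*m)*S) = 7 - (-3*m + m*S²) = 7 + (3*m - m*S²) = 7 + 3*m - m*S²)
X(r) = √93830/55 (X(r) = √(31 + 1/55) = √(1706/55) = √93830/55)
X(Y(-6, 8)) - 1*(-4451) = √93830/55 - 1*(-4451) = √93830/55 + 4451 = 4451 + √93830/55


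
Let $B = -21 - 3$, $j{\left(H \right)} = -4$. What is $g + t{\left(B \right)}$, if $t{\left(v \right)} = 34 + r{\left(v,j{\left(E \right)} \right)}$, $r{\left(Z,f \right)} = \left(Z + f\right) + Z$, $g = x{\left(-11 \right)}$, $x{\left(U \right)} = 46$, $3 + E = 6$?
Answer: $28$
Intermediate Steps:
$E = 3$ ($E = -3 + 6 = 3$)
$g = 46$
$r{\left(Z,f \right)} = f + 2 Z$
$B = -24$
$t{\left(v \right)} = 30 + 2 v$ ($t{\left(v \right)} = 34 + \left(-4 + 2 v\right) = 30 + 2 v$)
$g + t{\left(B \right)} = 46 + \left(30 + 2 \left(-24\right)\right) = 46 + \left(30 - 48\right) = 46 - 18 = 28$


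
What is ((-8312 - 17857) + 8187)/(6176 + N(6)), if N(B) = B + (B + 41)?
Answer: -17982/6229 ≈ -2.8868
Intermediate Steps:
N(B) = 41 + 2*B (N(B) = B + (41 + B) = 41 + 2*B)
((-8312 - 17857) + 8187)/(6176 + N(6)) = ((-8312 - 17857) + 8187)/(6176 + (41 + 2*6)) = (-26169 + 8187)/(6176 + (41 + 12)) = -17982/(6176 + 53) = -17982/6229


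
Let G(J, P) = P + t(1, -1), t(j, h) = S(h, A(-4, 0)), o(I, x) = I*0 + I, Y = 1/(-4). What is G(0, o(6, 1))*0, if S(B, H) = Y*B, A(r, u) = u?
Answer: 0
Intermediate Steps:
Y = -¼ (Y = 1*(-¼) = -¼ ≈ -0.25000)
o(I, x) = I (o(I, x) = 0 + I = I)
S(B, H) = -B/4
t(j, h) = -h/4
G(J, P) = ¼ + P (G(J, P) = P - ¼*(-1) = P + ¼ = ¼ + P)
G(0, o(6, 1))*0 = (¼ + 6)*0 = (25/4)*0 = 0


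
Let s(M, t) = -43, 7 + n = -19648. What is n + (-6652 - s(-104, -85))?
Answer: -26264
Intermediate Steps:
n = -19655 (n = -7 - 19648 = -19655)
n + (-6652 - s(-104, -85)) = -19655 + (-6652 - 1*(-43)) = -19655 + (-6652 + 43) = -19655 - 6609 = -26264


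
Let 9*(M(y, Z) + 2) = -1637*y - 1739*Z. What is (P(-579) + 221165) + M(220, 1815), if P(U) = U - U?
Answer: -1525958/9 ≈ -1.6955e+5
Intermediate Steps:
P(U) = 0
M(y, Z) = -2 - 1739*Z/9 - 1637*y/9 (M(y, Z) = -2 + (-1637*y - 1739*Z)/9 = -2 + (-1739*Z - 1637*y)/9 = -2 + (-1739*Z/9 - 1637*y/9) = -2 - 1739*Z/9 - 1637*y/9)
(P(-579) + 221165) + M(220, 1815) = (0 + 221165) + (-2 - 1739/9*1815 - 1637/9*220) = 221165 + (-2 - 1052095/3 - 360140/9) = 221165 - 3516443/9 = -1525958/9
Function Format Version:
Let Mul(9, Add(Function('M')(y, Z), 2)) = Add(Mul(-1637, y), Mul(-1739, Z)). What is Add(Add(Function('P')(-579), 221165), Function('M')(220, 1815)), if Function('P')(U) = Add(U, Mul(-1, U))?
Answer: Rational(-1525958, 9) ≈ -1.6955e+5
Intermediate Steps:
Function('P')(U) = 0
Function('M')(y, Z) = Add(-2, Mul(Rational(-1739, 9), Z), Mul(Rational(-1637, 9), y)) (Function('M')(y, Z) = Add(-2, Mul(Rational(1, 9), Add(Mul(-1637, y), Mul(-1739, Z)))) = Add(-2, Mul(Rational(1, 9), Add(Mul(-1739, Z), Mul(-1637, y)))) = Add(-2, Add(Mul(Rational(-1739, 9), Z), Mul(Rational(-1637, 9), y))) = Add(-2, Mul(Rational(-1739, 9), Z), Mul(Rational(-1637, 9), y)))
Add(Add(Function('P')(-579), 221165), Function('M')(220, 1815)) = Add(Add(0, 221165), Add(-2, Mul(Rational(-1739, 9), 1815), Mul(Rational(-1637, 9), 220))) = Add(221165, Add(-2, Rational(-1052095, 3), Rational(-360140, 9))) = Add(221165, Rational(-3516443, 9)) = Rational(-1525958, 9)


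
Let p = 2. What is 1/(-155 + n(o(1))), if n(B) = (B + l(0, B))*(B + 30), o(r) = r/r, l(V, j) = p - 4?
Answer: -1/186 ≈ -0.0053763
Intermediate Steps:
l(V, j) = -2 (l(V, j) = 2 - 4 = -2)
o(r) = 1
n(B) = (-2 + B)*(30 + B) (n(B) = (B - 2)*(B + 30) = (-2 + B)*(30 + B))
1/(-155 + n(o(1))) = 1/(-155 + (-60 + 1² + 28*1)) = 1/(-155 + (-60 + 1 + 28)) = 1/(-155 - 31) = 1/(-186) = -1/186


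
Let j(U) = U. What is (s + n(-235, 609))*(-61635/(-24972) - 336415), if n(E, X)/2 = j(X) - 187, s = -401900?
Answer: 280769070149560/2081 ≈ 1.3492e+11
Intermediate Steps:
n(E, X) = -374 + 2*X (n(E, X) = 2*(X - 187) = 2*(-187 + X) = -374 + 2*X)
(s + n(-235, 609))*(-61635/(-24972) - 336415) = (-401900 + (-374 + 2*609))*(-61635/(-24972) - 336415) = (-401900 + (-374 + 1218))*(-61635*(-1/24972) - 336415) = (-401900 + 844)*(20545/8324 - 336415) = -401056*(-2800297915/8324) = 280769070149560/2081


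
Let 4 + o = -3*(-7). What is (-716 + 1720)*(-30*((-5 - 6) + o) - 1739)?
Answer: -1926676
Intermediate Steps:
o = 17 (o = -4 - 3*(-7) = -4 + 21 = 17)
(-716 + 1720)*(-30*((-5 - 6) + o) - 1739) = (-716 + 1720)*(-30*((-5 - 6) + 17) - 1739) = 1004*(-30*(-11 + 17) - 1739) = 1004*(-30*6 - 1739) = 1004*(-180 - 1739) = 1004*(-1919) = -1926676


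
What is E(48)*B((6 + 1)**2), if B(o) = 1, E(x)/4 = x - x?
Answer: 0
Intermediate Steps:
E(x) = 0 (E(x) = 4*(x - x) = 4*0 = 0)
E(48)*B((6 + 1)**2) = 0*1 = 0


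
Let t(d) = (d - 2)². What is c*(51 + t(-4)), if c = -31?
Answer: -2697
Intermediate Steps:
t(d) = (-2 + d)²
c*(51 + t(-4)) = -31*(51 + (-2 - 4)²) = -31*(51 + (-6)²) = -31*(51 + 36) = -31*87 = -2697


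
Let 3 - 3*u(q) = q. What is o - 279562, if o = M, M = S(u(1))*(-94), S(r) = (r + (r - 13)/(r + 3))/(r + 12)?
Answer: -58424275/209 ≈ -2.7954e+5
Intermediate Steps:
u(q) = 1 - q/3
S(r) = (r + (-13 + r)/(3 + r))/(12 + r)
M = 4183/209 (M = ((-13 + (1 - ⅓*1)² + 4*(1 - ⅓*1))/(36 + (1 - ⅓*1)² + 15*(1 - ⅓*1)))*(-94) = ((-13 + (1 - ⅓)² + 4*(1 - ⅓))/(36 + (1 - ⅓)² + 15*(1 - ⅓)))*(-94) = ((-13 + (⅔)² + 4*(⅔))/(36 + (⅔)² + 15*(⅔)))*(-94) = ((-13 + 4/9 + 8/3)/(36 + 4/9 + 10))*(-94) = (-89/9/(418/9))*(-94) = ((9/418)*(-89/9))*(-94) = -89/418*(-94) = 4183/209 ≈ 20.014)
o = 4183/209 ≈ 20.014
o - 279562 = 4183/209 - 279562 = -58424275/209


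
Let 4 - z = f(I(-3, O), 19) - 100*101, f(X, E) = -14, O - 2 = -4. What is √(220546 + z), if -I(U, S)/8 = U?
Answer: 2*√57666 ≈ 480.27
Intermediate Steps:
O = -2 (O = 2 - 4 = -2)
I(U, S) = -8*U
z = 10118 (z = 4 - (-14 - 100*101) = 4 - (-14 - 10100) = 4 - 1*(-10114) = 4 + 10114 = 10118)
√(220546 + z) = √(220546 + 10118) = √230664 = 2*√57666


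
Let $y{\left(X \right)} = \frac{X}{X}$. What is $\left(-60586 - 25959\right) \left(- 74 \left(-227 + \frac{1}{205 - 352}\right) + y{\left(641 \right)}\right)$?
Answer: $- \frac{213725214215}{147} \approx -1.4539 \cdot 10^{9}$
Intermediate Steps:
$y{\left(X \right)} = 1$
$\left(-60586 - 25959\right) \left(- 74 \left(-227 + \frac{1}{205 - 352}\right) + y{\left(641 \right)}\right) = \left(-60586 - 25959\right) \left(- 74 \left(-227 + \frac{1}{205 - 352}\right) + 1\right) = - 86545 \left(- 74 \left(-227 + \frac{1}{-147}\right) + 1\right) = - 86545 \left(- 74 \left(-227 - \frac{1}{147}\right) + 1\right) = - 86545 \left(\left(-74\right) \left(- \frac{33370}{147}\right) + 1\right) = - 86545 \left(\frac{2469380}{147} + 1\right) = \left(-86545\right) \frac{2469527}{147} = - \frac{213725214215}{147}$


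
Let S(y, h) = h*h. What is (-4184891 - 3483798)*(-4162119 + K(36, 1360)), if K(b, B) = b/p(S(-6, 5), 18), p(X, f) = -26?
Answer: 414934088532285/13 ≈ 3.1918e+13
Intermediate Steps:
S(y, h) = h²
K(b, B) = -b/26 (K(b, B) = b/(-26) = b*(-1/26) = -b/26)
(-4184891 - 3483798)*(-4162119 + K(36, 1360)) = (-4184891 - 3483798)*(-4162119 - 1/26*36) = -7668689*(-4162119 - 18/13) = -7668689*(-54107565/13) = 414934088532285/13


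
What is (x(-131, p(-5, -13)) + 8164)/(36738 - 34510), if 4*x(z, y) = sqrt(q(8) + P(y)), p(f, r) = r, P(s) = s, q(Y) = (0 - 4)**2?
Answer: 2041/557 + sqrt(3)/8912 ≈ 3.6645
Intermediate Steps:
q(Y) = 16 (q(Y) = (-4)**2 = 16)
x(z, y) = sqrt(16 + y)/4
(x(-131, p(-5, -13)) + 8164)/(36738 - 34510) = (sqrt(16 - 13)/4 + 8164)/(36738 - 34510) = (sqrt(3)/4 + 8164)/2228 = (8164 + sqrt(3)/4)*(1/2228) = 2041/557 + sqrt(3)/8912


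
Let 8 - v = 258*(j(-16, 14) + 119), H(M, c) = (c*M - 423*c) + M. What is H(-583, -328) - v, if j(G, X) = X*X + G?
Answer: 406519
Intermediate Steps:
H(M, c) = M - 423*c + M*c (H(M, c) = (M*c - 423*c) + M = (-423*c + M*c) + M = M - 423*c + M*c)
j(G, X) = G + X² (j(G, X) = X² + G = G + X²)
v = -77134 (v = 8 - 258*((-16 + 14²) + 119) = 8 - 258*((-16 + 196) + 119) = 8 - 258*(180 + 119) = 8 - 258*299 = 8 - 1*77142 = 8 - 77142 = -77134)
H(-583, -328) - v = (-583 - 423*(-328) - 583*(-328)) - 1*(-77134) = (-583 + 138744 + 191224) + 77134 = 329385 + 77134 = 406519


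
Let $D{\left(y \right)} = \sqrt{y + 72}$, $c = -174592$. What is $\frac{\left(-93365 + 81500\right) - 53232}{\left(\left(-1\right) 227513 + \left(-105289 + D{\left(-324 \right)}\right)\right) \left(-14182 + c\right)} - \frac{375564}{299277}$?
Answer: $- \frac{145413453596660995951}{115876032363385865472} - \frac{21699 i \sqrt{7}}{1161559682468608} \approx -1.2549 - 4.9425 \cdot 10^{-11} i$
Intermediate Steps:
$D{\left(y \right)} = \sqrt{72 + y}$
$\frac{\left(-93365 + 81500\right) - 53232}{\left(\left(-1\right) 227513 + \left(-105289 + D{\left(-324 \right)}\right)\right) \left(-14182 + c\right)} - \frac{375564}{299277} = \frac{\left(-93365 + 81500\right) - 53232}{\left(\left(-1\right) 227513 - \left(105289 - \sqrt{72 - 324}\right)\right) \left(-14182 - 174592\right)} - \frac{375564}{299277} = \frac{-11865 - 53232}{\left(-227513 - \left(105289 - \sqrt{-252}\right)\right) \left(-188774\right)} - \frac{125188}{99759} = - \frac{65097}{\left(-227513 - \left(105289 - 6 i \sqrt{7}\right)\right) \left(-188774\right)} - \frac{125188}{99759} = - \frac{65097}{\left(-332802 + 6 i \sqrt{7}\right) \left(-188774\right)} - \frac{125188}{99759} = - \frac{65097}{62824364748 - 1132644 i \sqrt{7}} - \frac{125188}{99759} = - \frac{125188}{99759} - \frac{65097}{62824364748 - 1132644 i \sqrt{7}}$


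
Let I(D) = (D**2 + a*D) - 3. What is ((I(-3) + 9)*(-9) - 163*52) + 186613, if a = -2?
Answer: 177948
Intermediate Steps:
I(D) = -3 + D**2 - 2*D (I(D) = (D**2 - 2*D) - 3 = -3 + D**2 - 2*D)
((I(-3) + 9)*(-9) - 163*52) + 186613 = (((-3 + (-3)**2 - 2*(-3)) + 9)*(-9) - 163*52) + 186613 = (((-3 + 9 + 6) + 9)*(-9) - 8476) + 186613 = ((12 + 9)*(-9) - 8476) + 186613 = (21*(-9) - 8476) + 186613 = (-189 - 8476) + 186613 = -8665 + 186613 = 177948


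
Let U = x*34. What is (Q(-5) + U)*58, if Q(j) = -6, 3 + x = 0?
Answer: -6264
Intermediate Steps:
x = -3 (x = -3 + 0 = -3)
U = -102 (U = -3*34 = -102)
(Q(-5) + U)*58 = (-6 - 102)*58 = -108*58 = -6264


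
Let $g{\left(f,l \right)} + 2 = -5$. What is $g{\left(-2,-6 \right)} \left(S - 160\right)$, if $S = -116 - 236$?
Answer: $3584$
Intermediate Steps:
$S = -352$ ($S = -116 - 236 = -352$)
$g{\left(f,l \right)} = -7$ ($g{\left(f,l \right)} = -2 - 5 = -7$)
$g{\left(-2,-6 \right)} \left(S - 160\right) = - 7 \left(-352 - 160\right) = \left(-7\right) \left(-512\right) = 3584$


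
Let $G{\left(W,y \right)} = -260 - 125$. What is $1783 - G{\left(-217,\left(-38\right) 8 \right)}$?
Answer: $2168$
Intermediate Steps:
$G{\left(W,y \right)} = -385$ ($G{\left(W,y \right)} = -260 - 125 = -385$)
$1783 - G{\left(-217,\left(-38\right) 8 \right)} = 1783 - -385 = 1783 + 385 = 2168$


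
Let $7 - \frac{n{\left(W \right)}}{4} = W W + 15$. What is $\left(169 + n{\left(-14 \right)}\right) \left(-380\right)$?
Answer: $245860$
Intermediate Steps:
$n{\left(W \right)} = -32 - 4 W^{2}$ ($n{\left(W \right)} = 28 - 4 \left(W W + 15\right) = 28 - 4 \left(W^{2} + 15\right) = 28 - 4 \left(15 + W^{2}\right) = 28 - \left(60 + 4 W^{2}\right) = -32 - 4 W^{2}$)
$\left(169 + n{\left(-14 \right)}\right) \left(-380\right) = \left(169 - \left(32 + 4 \left(-14\right)^{2}\right)\right) \left(-380\right) = \left(169 - 816\right) \left(-380\right) = \left(-647\right) \left(-380\right) = 245860$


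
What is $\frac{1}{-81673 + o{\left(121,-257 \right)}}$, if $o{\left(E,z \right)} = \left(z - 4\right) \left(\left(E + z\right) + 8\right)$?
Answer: $- \frac{1}{48265} \approx -2.0719 \cdot 10^{-5}$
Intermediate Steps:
$o{\left(E,z \right)} = \left(-4 + z\right) \left(8 + E + z\right)$
$\frac{1}{-81673 + o{\left(121,-257 \right)}} = \frac{1}{-81673 + \left(-32 + \left(-257\right)^{2} - 484 + 4 \left(-257\right) + 121 \left(-257\right)\right)} = \frac{1}{-81673 - -33408} = \frac{1}{-81673 + 33408} = \frac{1}{-48265} = - \frac{1}{48265}$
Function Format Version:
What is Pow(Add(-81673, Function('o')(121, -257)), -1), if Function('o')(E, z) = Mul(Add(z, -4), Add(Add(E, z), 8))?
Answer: Rational(-1, 48265) ≈ -2.0719e-5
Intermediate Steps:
Function('o')(E, z) = Mul(Add(-4, z), Add(8, E, z))
Pow(Add(-81673, Function('o')(121, -257)), -1) = Pow(Add(-81673, Add(-32, Pow(-257, 2), Mul(-4, 121), Mul(4, -257), Mul(121, -257))), -1) = Pow(Add(-81673, Add(-32, 66049, -484, -1028, -31097)), -1) = Pow(Add(-81673, 33408), -1) = Pow(-48265, -1) = Rational(-1, 48265)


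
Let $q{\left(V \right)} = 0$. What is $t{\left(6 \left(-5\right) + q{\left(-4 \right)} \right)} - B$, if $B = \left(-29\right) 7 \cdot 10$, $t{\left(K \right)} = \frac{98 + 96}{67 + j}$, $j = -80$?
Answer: $\frac{26196}{13} \approx 2015.1$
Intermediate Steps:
$t{\left(K \right)} = - \frac{194}{13}$ ($t{\left(K \right)} = \frac{98 + 96}{67 - 80} = \frac{194}{-13} = 194 \left(- \frac{1}{13}\right) = - \frac{194}{13}$)
$B = -2030$ ($B = \left(-203\right) 10 = -2030$)
$t{\left(6 \left(-5\right) + q{\left(-4 \right)} \right)} - B = - \frac{194}{13} - -2030 = - \frac{194}{13} + 2030 = \frac{26196}{13}$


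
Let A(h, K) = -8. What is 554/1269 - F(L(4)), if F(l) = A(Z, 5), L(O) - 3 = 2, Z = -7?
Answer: 10706/1269 ≈ 8.4366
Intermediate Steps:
L(O) = 5 (L(O) = 3 + 2 = 5)
F(l) = -8
554/1269 - F(L(4)) = 554/1269 - 1*(-8) = 554*(1/1269) + 8 = 554/1269 + 8 = 10706/1269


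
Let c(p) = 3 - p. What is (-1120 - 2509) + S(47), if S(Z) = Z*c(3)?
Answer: -3629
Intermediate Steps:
S(Z) = 0 (S(Z) = Z*(3 - 1*3) = Z*(3 - 3) = Z*0 = 0)
(-1120 - 2509) + S(47) = (-1120 - 2509) + 0 = -3629 + 0 = -3629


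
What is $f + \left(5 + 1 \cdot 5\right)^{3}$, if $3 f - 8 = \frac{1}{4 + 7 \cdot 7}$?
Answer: $\frac{159425}{159} \approx 1002.7$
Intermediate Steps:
$f = \frac{425}{159}$ ($f = \frac{8}{3} + \frac{1}{3 \left(4 + 7 \cdot 7\right)} = \frac{8}{3} + \frac{1}{3 \left(4 + 49\right)} = \frac{8}{3} + \frac{1}{3 \cdot 53} = \frac{8}{3} + \frac{1}{3} \cdot \frac{1}{53} = \frac{8}{3} + \frac{1}{159} = \frac{425}{159} \approx 2.673$)
$f + \left(5 + 1 \cdot 5\right)^{3} = \frac{425}{159} + \left(5 + 1 \cdot 5\right)^{3} = \frac{425}{159} + \left(5 + 5\right)^{3} = \frac{425}{159} + 10^{3} = \frac{425}{159} + 1000 = \frac{159425}{159}$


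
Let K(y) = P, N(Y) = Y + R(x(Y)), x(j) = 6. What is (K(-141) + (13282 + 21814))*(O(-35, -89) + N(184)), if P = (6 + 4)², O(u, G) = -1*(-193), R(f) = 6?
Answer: 13480068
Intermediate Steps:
N(Y) = 6 + Y (N(Y) = Y + 6 = 6 + Y)
O(u, G) = 193
P = 100 (P = 10² = 100)
K(y) = 100
(K(-141) + (13282 + 21814))*(O(-35, -89) + N(184)) = (100 + (13282 + 21814))*(193 + (6 + 184)) = (100 + 35096)*(193 + 190) = 35196*383 = 13480068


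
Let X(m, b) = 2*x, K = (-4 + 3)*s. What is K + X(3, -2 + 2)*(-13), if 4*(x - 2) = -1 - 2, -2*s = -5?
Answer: -35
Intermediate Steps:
s = 5/2 (s = -1/2*(-5) = 5/2 ≈ 2.5000)
K = -5/2 (K = (-4 + 3)*(5/2) = -1*5/2 = -5/2 ≈ -2.5000)
x = 5/4 (x = 2 + (-1 - 2)/4 = 2 + (1/4)*(-3) = 2 - 3/4 = 5/4 ≈ 1.2500)
X(m, b) = 5/2 (X(m, b) = 2*(5/4) = 5/2)
K + X(3, -2 + 2)*(-13) = -5/2 + (5/2)*(-13) = -5/2 - 65/2 = -35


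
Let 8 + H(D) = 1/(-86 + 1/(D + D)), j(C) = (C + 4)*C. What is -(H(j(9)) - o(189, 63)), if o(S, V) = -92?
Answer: -1690098/20123 ≈ -83.988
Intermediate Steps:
j(C) = C*(4 + C) (j(C) = (4 + C)*C = C*(4 + C))
H(D) = -8 + 1/(-86 + 1/(2*D)) (H(D) = -8 + 1/(-86 + 1/(D + D)) = -8 + 1/(-86 + 1/(2*D)))
-(H(j(9)) - o(189, 63)) = -(2*(4 - 6201*(4 + 9))/(-1 + 172*(9*(4 + 9))) - 1*(-92)) = -(2*(4 - 6201*13)/(-1 + 172*(9*13)) + 92) = -(2*(4 - 689*117)/(-1 + 172*117) + 92) = -(2*(4 - 80613)/(-1 + 20124) + 92) = -(2*(-80609)/20123 + 92) = -(2*(1/20123)*(-80609) + 92) = -(-161218/20123 + 92) = -1*1690098/20123 = -1690098/20123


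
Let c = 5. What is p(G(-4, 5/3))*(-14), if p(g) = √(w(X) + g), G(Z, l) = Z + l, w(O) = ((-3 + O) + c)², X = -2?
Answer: -14*I*√21/3 ≈ -21.385*I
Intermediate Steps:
w(O) = (2 + O)² (w(O) = ((-3 + O) + 5)² = (2 + O)²)
p(g) = √g (p(g) = √((2 - 2)² + g) = √(0² + g) = √(0 + g) = √g)
p(G(-4, 5/3))*(-14) = √(-4 + 5/3)*(-14) = √(-7/3)*(-14) = (I*√21/3)*(-14) = -14*I*√21/3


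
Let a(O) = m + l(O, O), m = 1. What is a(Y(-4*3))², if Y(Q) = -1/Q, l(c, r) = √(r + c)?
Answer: (6 + √6)²/36 ≈ 1.9832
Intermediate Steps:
l(c, r) = √(c + r)
a(O) = 1 + √2*√O (a(O) = 1 + √(O + O) = 1 + √(2*O) = 1 + √2*√O)
a(Y(-4*3))² = (1 + √2*√(-1/((-4*3))))² = (1 + √2*√(-1/(-12)))² = (1 + √2*√(-1*(-1/12)))² = (1 + √2*√(1/12))² = (1 + √2*(√3/6))² = (1 + √6/6)²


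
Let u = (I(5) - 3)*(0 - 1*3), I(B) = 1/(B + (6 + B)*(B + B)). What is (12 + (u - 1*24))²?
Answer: 121104/13225 ≈ 9.1572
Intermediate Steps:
I(B) = 1/(B + 2*B*(6 + B)) (I(B) = 1/(B + (6 + B)*(2*B)) = 1/(B + 2*B*(6 + B)))
u = 1032/115 (u = (1/(5*(13 + 2*5)) - 3)*(0 - 1*3) = (1/(5*(13 + 10)) - 3)*(0 - 3) = ((⅕)/23 - 3)*(-3) = ((⅕)*(1/23) - 3)*(-3) = (1/115 - 3)*(-3) = -344/115*(-3) = 1032/115 ≈ 8.9739)
(12 + (u - 1*24))² = (12 + (1032/115 - 1*24))² = (12 + (1032/115 - 24))² = (12 - 1728/115)² = (-348/115)² = 121104/13225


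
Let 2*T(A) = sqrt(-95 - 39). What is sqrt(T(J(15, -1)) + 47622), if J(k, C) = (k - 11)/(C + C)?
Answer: sqrt(190488 + 2*I*sqrt(134))/2 ≈ 218.22 + 0.013261*I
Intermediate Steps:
J(k, C) = (-11 + k)/(2*C) (J(k, C) = (-11 + k)/((2*C)) = (-11 + k)*(1/(2*C)) = (-11 + k)/(2*C))
T(A) = I*sqrt(134)/2 (T(A) = sqrt(-95 - 39)/2 = sqrt(-134)/2 = (I*sqrt(134))/2 = I*sqrt(134)/2)
sqrt(T(J(15, -1)) + 47622) = sqrt(I*sqrt(134)/2 + 47622) = sqrt(47622 + I*sqrt(134)/2)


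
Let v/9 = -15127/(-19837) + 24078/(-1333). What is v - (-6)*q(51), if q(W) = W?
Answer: 3974233671/26442721 ≈ 150.30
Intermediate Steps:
v = -4117238955/26442721 (v = 9*(-15127/(-19837) + 24078/(-1333)) = 9*(-15127*(-1/19837) + 24078*(-1/1333)) = 9*(15127/19837 - 24078/1333) = 9*(-457470995/26442721) = -4117238955/26442721 ≈ -155.70)
v - (-6)*q(51) = -4117238955/26442721 - (-6)*51 = -4117238955/26442721 - 1*(-306) = -4117238955/26442721 + 306 = 3974233671/26442721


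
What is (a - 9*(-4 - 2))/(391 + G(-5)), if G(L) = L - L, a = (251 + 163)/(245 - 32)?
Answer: 3972/27761 ≈ 0.14308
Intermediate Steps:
a = 138/71 (a = 414/213 = 414*(1/213) = 138/71 ≈ 1.9437)
G(L) = 0
(a - 9*(-4 - 2))/(391 + G(-5)) = (138/71 - 9*(-4 - 2))/(391 + 0) = (138/71 - 9*(-6))/391 = (138/71 + 54)*(1/391) = (3972/71)*(1/391) = 3972/27761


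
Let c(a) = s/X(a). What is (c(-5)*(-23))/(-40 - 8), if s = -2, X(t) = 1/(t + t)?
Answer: 115/12 ≈ 9.5833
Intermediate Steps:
X(t) = 1/(2*t)
c(a) = -4*a (c(a) = -2*2*a = -4*a)
(c(-5)*(-23))/(-40 - 8) = (-4*(-5)*(-23))/(-40 - 8) = (20*(-23))/(-48) = -460*(-1/48) = 115/12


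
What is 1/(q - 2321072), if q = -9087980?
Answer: -1/11409052 ≈ -8.7650e-8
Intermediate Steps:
1/(q - 2321072) = 1/(-9087980 - 2321072) = 1/(-11409052) = -1/11409052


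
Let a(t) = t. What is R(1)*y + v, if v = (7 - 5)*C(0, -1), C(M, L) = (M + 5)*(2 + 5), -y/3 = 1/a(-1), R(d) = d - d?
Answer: 70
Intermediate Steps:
R(d) = 0
y = 3 (y = -3/(-1) = -3*(-1) = 3)
C(M, L) = 35 + 7*M (C(M, L) = (5 + M)*7 = 35 + 7*M)
v = 70 (v = (7 - 5)*(35 + 7*0) = 2*(35 + 0) = 2*35 = 70)
R(1)*y + v = 0*3 + 70 = 0 + 70 = 70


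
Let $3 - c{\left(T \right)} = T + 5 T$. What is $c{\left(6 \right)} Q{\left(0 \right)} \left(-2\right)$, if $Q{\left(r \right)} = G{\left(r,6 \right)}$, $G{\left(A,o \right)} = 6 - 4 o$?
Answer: $-1188$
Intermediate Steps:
$Q{\left(r \right)} = -18$ ($Q{\left(r \right)} = 6 - 24 = -18$)
$c{\left(T \right)} = 3 - 6 T$ ($c{\left(T \right)} = 3 - \left(T + 5 T\right) = 3 - 6 T$)
$c{\left(6 \right)} Q{\left(0 \right)} \left(-2\right) = \left(3 - 36\right) \left(-18\right) \left(-2\right) = \left(-33\right) \left(-18\right) \left(-2\right) = 594 \left(-2\right) = -1188$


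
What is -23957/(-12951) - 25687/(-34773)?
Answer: 388576366/150115041 ≈ 2.5885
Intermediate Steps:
-23957/(-12951) - 25687/(-34773) = -23957*(-1/12951) - 25687*(-1/34773) = 23957/12951 + 25687/34773 = 388576366/150115041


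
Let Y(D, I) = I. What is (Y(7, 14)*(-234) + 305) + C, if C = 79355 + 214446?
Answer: 290830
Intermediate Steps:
C = 293801
(Y(7, 14)*(-234) + 305) + C = (14*(-234) + 305) + 293801 = (-3276 + 305) + 293801 = -2971 + 293801 = 290830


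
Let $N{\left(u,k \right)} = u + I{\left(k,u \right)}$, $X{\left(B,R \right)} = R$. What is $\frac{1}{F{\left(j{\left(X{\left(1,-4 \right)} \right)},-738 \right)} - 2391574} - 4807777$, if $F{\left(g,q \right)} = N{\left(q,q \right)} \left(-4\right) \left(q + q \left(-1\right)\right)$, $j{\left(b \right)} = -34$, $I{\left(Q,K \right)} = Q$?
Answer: $- \frac{11498154470999}{2391574} \approx -4.8078 \cdot 10^{6}$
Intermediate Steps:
$N{\left(u,k \right)} = k + u$ ($N{\left(u,k \right)} = u + k = k + u$)
$F{\left(g,q \right)} = 0$ ($F{\left(g,q \right)} = \left(q + q\right) \left(-4\right) \left(q + q \left(-1\right)\right) = 2 q \left(-4\right) \left(q - q\right) = - 8 q 0 = 0$)
$\frac{1}{F{\left(j{\left(X{\left(1,-4 \right)} \right)},-738 \right)} - 2391574} - 4807777 = \frac{1}{0 - 2391574} - 4807777 = \frac{1}{-2391574} - 4807777 = - \frac{1}{2391574} - 4807777 = - \frac{11498154470999}{2391574}$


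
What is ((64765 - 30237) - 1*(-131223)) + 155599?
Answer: 321350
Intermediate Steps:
((64765 - 30237) - 1*(-131223)) + 155599 = (34528 + 131223) + 155599 = 165751 + 155599 = 321350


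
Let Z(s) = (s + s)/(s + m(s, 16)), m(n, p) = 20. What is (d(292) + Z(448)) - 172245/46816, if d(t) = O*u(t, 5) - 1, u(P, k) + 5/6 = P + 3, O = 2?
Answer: 3207436007/5477472 ≈ 585.57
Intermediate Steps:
u(P, k) = 13/6 + P (u(P, k) = -⅚ + (P + 3) = -⅚ + (3 + P) = 13/6 + P)
Z(s) = 2*s/(20 + s) (Z(s) = (s + s)/(s + 20) = (2*s)/(20 + s) = 2*s/(20 + s))
d(t) = 10/3 + 2*t (d(t) = 2*(13/6 + t) - 1 = (13/3 + 2*t) - 1 = 10/3 + 2*t)
(d(292) + Z(448)) - 172245/46816 = ((10/3 + 2*292) + 2*448/(20 + 448)) - 172245/46816 = ((10/3 + 584) + 2*448/468) - 172245*1/46816 = (1762/3 + 2*448*(1/468)) - 172245/46816 = (1762/3 + 224/117) - 172245/46816 = 68942/117 - 172245/46816 = 3207436007/5477472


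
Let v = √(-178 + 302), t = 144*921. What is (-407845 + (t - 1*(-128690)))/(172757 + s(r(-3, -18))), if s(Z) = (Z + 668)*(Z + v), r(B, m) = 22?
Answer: -27538596547/35261279569 + 202212780*√31/35261279569 ≈ -0.74906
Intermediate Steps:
t = 132624
v = 2*√31 (v = √124 = 2*√31 ≈ 11.136)
s(Z) = (668 + Z)*(Z + 2*√31) (s(Z) = (Z + 668)*(Z + 2*√31) = (668 + Z)*(Z + 2*√31))
(-407845 + (t - 1*(-128690)))/(172757 + s(r(-3, -18))) = (-407845 + (132624 - 1*(-128690)))/(172757 + (22² + 668*22 + 1336*√31 + 2*22*√31)) = (-407845 + (132624 + 128690))/(172757 + (484 + 14696 + 1336*√31 + 44*√31)) = (-407845 + 261314)/(172757 + (15180 + 1380*√31)) = -146531/(187937 + 1380*√31)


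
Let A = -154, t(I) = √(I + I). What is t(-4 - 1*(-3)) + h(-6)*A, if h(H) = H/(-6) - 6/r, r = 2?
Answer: 308 + I*√2 ≈ 308.0 + 1.4142*I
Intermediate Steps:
t(I) = √2*√I (t(I) = √(2*I) = √2*√I)
h(H) = -3 - H/6 (h(H) = H/(-6) - 6/2 = H*(-⅙) - 6*½ = -H/6 - 3 = -3 - H/6)
t(-4 - 1*(-3)) + h(-6)*A = √2*√(-4 - 1*(-3)) + (-3 - ⅙*(-6))*(-154) = √2*√(-4 + 3) + (-3 + 1)*(-154) = √2*√(-1) - 2*(-154) = √2*I + 308 = I*√2 + 308 = 308 + I*√2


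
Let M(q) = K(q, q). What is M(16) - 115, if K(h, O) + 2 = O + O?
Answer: -85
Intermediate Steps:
K(h, O) = -2 + 2*O (K(h, O) = -2 + (O + O) = -2 + 2*O)
M(q) = -2 + 2*q
M(16) - 115 = (-2 + 2*16) - 115 = (-2 + 32) - 115 = 30 - 115 = -85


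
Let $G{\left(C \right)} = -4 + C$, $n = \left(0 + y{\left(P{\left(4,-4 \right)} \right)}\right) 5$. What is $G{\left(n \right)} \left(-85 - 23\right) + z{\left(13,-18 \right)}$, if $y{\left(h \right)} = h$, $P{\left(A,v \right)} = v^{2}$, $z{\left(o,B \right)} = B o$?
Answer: $-8442$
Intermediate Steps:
$n = 80$ ($n = \left(0 + \left(-4\right)^{2}\right) 5 = \left(0 + 16\right) 5 = 16 \cdot 5 = 80$)
$G{\left(n \right)} \left(-85 - 23\right) + z{\left(13,-18 \right)} = \left(-4 + 80\right) \left(-85 - 23\right) - 234 = 76 \left(-85 - 23\right) - 234 = 76 \left(-108\right) - 234 = -8208 - 234 = -8442$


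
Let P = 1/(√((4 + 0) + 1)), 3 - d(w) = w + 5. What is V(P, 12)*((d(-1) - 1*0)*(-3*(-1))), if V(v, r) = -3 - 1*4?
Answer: 21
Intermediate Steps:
d(w) = -2 - w (d(w) = 3 - (w + 5) = 3 - (5 + w) = 3 + (-5 - w) = -2 - w)
P = √5/5 (P = 1/(√(4 + 1)) = 1/(√5) = √5/5 ≈ 0.44721)
V(v, r) = -7 (V(v, r) = -3 - 4 = -7)
V(P, 12)*((d(-1) - 1*0)*(-3*(-1))) = -7*((-2 - 1*(-1)) - 1*0)*(-3*(-1)) = -7*((-2 + 1) + 0)*3 = -7*(-1 + 0)*3 = -(-7)*3 = -7*(-3) = 21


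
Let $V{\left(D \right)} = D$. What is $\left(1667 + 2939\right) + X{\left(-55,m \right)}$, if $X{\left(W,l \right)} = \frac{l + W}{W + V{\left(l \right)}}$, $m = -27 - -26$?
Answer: $4607$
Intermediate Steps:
$m = -1$ ($m = -27 + 26 = -1$)
$X{\left(W,l \right)} = 1$ ($X{\left(W,l \right)} = \frac{l + W}{W + l} = \frac{W + l}{W + l} = 1$)
$\left(1667 + 2939\right) + X{\left(-55,m \right)} = \left(1667 + 2939\right) + 1 = 4606 + 1 = 4607$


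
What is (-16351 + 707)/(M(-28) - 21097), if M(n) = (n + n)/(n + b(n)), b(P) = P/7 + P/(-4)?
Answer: 391100/527369 ≈ 0.74161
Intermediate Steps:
b(P) = -3*P/28 (b(P) = P*(⅐) + P*(-¼) = P/7 - P/4 = -3*P/28)
M(n) = 56/25 (M(n) = (n + n)/(n - 3*n/28) = (2*n)/((25*n/28)) = (2*n)*(28/(25*n)) = 56/25)
(-16351 + 707)/(M(-28) - 21097) = (-16351 + 707)/(56/25 - 21097) = -15644/(-527369/25) = -15644*(-25/527369) = 391100/527369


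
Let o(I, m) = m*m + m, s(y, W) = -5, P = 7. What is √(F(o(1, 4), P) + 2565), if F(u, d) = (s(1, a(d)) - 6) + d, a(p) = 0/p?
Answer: √2561 ≈ 50.606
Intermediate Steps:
a(p) = 0
o(I, m) = m + m² (o(I, m) = m² + m = m + m²)
F(u, d) = -11 + d (F(u, d) = (-5 - 6) + d = -11 + d)
√(F(o(1, 4), P) + 2565) = √((-11 + 7) + 2565) = √(-4 + 2565) = √2561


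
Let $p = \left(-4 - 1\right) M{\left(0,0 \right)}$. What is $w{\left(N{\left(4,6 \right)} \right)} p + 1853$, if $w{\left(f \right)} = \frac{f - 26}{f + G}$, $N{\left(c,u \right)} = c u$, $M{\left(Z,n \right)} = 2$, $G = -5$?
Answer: $\frac{35227}{19} \approx 1854.1$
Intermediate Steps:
$w{\left(f \right)} = \frac{-26 + f}{-5 + f}$ ($w{\left(f \right)} = \frac{f - 26}{f - 5} = \frac{-26 + f}{-5 + f}$)
$p = -10$ ($p = \left(-4 - 1\right) 2 = \left(-5\right) 2 = -10$)
$w{\left(N{\left(4,6 \right)} \right)} p + 1853 = \frac{-26 + 4 \cdot 6}{-5 + 4 \cdot 6} \left(-10\right) + 1853 = \frac{-26 + 24}{-5 + 24} \left(-10\right) + 1853 = \frac{1}{19} \left(-2\right) \left(-10\right) + 1853 = \left(- \frac{2}{19}\right) \left(-10\right) + 1853 = \frac{20}{19} + 1853 = \frac{35227}{19}$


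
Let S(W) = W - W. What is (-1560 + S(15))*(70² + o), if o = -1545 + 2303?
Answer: -8826480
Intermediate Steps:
o = 758
S(W) = 0
(-1560 + S(15))*(70² + o) = (-1560 + 0)*(70² + 758) = -1560*(4900 + 758) = -1560*5658 = -8826480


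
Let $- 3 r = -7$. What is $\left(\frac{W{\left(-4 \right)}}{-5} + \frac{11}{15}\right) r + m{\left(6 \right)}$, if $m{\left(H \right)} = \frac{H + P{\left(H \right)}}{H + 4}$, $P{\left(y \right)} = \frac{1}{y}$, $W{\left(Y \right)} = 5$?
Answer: $- \frac{1}{180} \approx -0.0055556$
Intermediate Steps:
$r = \frac{7}{3}$ ($r = \left(- \frac{1}{3}\right) \left(-7\right) = \frac{7}{3} \approx 2.3333$)
$m{\left(H \right)} = \frac{H + \frac{1}{H}}{4 + H}$ ($m{\left(H \right)} = \frac{H + \frac{1}{H}}{H + 4} = \frac{H + \frac{1}{H}}{4 + H}$)
$\left(\frac{W{\left(-4 \right)}}{-5} + \frac{11}{15}\right) r + m{\left(6 \right)} = \left(\frac{5}{-5} + \frac{11}{15}\right) \frac{7}{3} + \frac{1 + 6^{2}}{6 \left(4 + 6\right)} = \left(5 \left(- \frac{1}{5}\right) + 11 \cdot \frac{1}{15}\right) \frac{7}{3} + \frac{1 + 36}{6 \cdot 10} = \left(-1 + \frac{11}{15}\right) \frac{7}{3} + \frac{1}{6} \cdot \frac{1}{10} \cdot 37 = \left(- \frac{4}{15}\right) \frac{7}{3} + \frac{37}{60} = - \frac{28}{45} + \frac{37}{60} = - \frac{1}{180}$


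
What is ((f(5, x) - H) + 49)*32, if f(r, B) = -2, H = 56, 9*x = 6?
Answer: -288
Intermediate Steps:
x = ⅔ (x = (⅑)*6 = ⅔ ≈ 0.66667)
((f(5, x) - H) + 49)*32 = ((-2 - 1*56) + 49)*32 = ((-2 - 56) + 49)*32 = (-58 + 49)*32 = -9*32 = -288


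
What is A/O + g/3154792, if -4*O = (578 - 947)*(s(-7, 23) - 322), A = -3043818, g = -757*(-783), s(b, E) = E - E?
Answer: 2137826545299/20824781992 ≈ 102.66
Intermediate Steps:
s(b, E) = 0
g = 592731
O = -59409/2 (O = -(578 - 947)*(0 - 322)/4 = -(-369)*(-322)/4 = -1/4*118818 = -59409/2 ≈ -29705.)
A/O + g/3154792 = -3043818/(-59409/2) + 592731/3154792 = -3043818*(-2/59409) + 592731*(1/3154792) = 676404/6601 + 592731/3154792 = 2137826545299/20824781992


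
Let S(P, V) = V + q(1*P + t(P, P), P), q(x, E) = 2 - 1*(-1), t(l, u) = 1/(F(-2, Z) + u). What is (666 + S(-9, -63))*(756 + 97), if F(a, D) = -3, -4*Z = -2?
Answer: 516918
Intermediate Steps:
Z = 1/2 (Z = -1/4*(-2) = 1/2 ≈ 0.50000)
t(l, u) = 1/(-3 + u)
q(x, E) = 3 (q(x, E) = 2 + 1 = 3)
S(P, V) = 3 + V (S(P, V) = V + 3 = 3 + V)
(666 + S(-9, -63))*(756 + 97) = (666 + (3 - 63))*(756 + 97) = (666 - 60)*853 = 606*853 = 516918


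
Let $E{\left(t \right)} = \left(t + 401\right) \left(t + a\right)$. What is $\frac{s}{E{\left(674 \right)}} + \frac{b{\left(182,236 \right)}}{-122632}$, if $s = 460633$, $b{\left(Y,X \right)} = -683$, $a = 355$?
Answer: $\frac{57243863581}{135652452600} \approx 0.42199$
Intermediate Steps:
$E{\left(t \right)} = \left(355 + t\right) \left(401 + t\right)$ ($E{\left(t \right)} = \left(t + 401\right) \left(t + 355\right) = \left(401 + t\right) \left(355 + t\right) = \left(355 + t\right) \left(401 + t\right)$)
$\frac{s}{E{\left(674 \right)}} + \frac{b{\left(182,236 \right)}}{-122632} = \frac{460633}{142355 + 674^{2} + 756 \cdot 674} - \frac{683}{-122632} = \frac{460633}{142355 + 454276 + 509544} - - \frac{683}{122632} = \frac{460633}{1106175} + \frac{683}{122632} = \frac{57243863581}{135652452600}$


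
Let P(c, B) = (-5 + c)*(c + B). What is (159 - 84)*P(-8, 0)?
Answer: 7800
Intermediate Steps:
P(c, B) = (-5 + c)*(B + c)
(159 - 84)*P(-8, 0) = (159 - 84)*((-8)² - 5*0 - 5*(-8) + 0*(-8)) = 75*(64 + 0 + 40 + 0) = 75*104 = 7800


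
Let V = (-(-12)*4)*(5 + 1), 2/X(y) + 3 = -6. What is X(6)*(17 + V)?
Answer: -610/9 ≈ -67.778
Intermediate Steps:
X(y) = -2/9 (X(y) = 2/(-3 - 6) = 2/(-9) = 2*(-⅑) = -2/9)
V = 288 (V = -3*(-16)*6 = 48*6 = 288)
X(6)*(17 + V) = -2*(17 + 288)/9 = -2/9*305 = -610/9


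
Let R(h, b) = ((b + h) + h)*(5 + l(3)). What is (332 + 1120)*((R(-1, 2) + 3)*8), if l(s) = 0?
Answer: 34848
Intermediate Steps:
R(h, b) = 5*b + 10*h (R(h, b) = ((b + h) + h)*(5 + 0) = (b + 2*h)*5 = 5*b + 10*h)
(332 + 1120)*((R(-1, 2) + 3)*8) = (332 + 1120)*(((5*2 + 10*(-1)) + 3)*8) = 1452*(((10 - 10) + 3)*8) = 1452*((0 + 3)*8) = 1452*(3*8) = 1452*24 = 34848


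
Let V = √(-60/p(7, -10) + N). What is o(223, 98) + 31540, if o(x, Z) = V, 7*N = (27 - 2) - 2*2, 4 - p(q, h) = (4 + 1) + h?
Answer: 31540 + I*√33/3 ≈ 31540.0 + 1.9149*I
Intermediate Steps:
p(q, h) = -1 - h (p(q, h) = 4 - ((4 + 1) + h) = 4 - (5 + h) = 4 + (-5 - h) = -1 - h)
N = 3 (N = ((27 - 2) - 2*2)/7 = (25 - 4)/7 = (⅐)*21 = 3)
V = I*√33/3 (V = √(-60/(-1 - 1*(-10)) + 3) = √(-60/(-1 + 10) + 3) = √(-60/9 + 3) = √(-60*⅑ + 3) = √(-20/3 + 3) = √(-11/3) = I*√33/3 ≈ 1.9149*I)
o(x, Z) = I*√33/3
o(223, 98) + 31540 = I*√33/3 + 31540 = 31540 + I*√33/3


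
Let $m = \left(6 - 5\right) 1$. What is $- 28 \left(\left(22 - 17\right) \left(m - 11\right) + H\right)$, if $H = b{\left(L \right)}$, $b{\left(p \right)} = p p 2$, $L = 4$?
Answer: $504$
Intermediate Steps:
$m = 1$ ($m = 1 \cdot 1 = 1$)
$b{\left(p \right)} = 2 p^{2}$ ($b{\left(p \right)} = p^{2} \cdot 2 = 2 p^{2}$)
$H = 32$ ($H = 2 \cdot 4^{2} = 2 \cdot 16 = 32$)
$- 28 \left(\left(22 - 17\right) \left(m - 11\right) + H\right) = - 28 \left(\left(22 - 17\right) \left(1 - 11\right) + 32\right) = - 28 \left(5 \left(-10\right) + 32\right) = - 28 \left(-50 + 32\right) = \left(-28\right) \left(-18\right) = 504$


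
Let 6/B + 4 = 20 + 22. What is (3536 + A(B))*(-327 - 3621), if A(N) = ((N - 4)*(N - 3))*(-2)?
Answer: -5008480176/361 ≈ -1.3874e+7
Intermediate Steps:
B = 3/19 (B = 6/(-4 + (20 + 22)) = 6/(-4 + 42) = 6/38 = 6*(1/38) = 3/19 ≈ 0.15789)
A(N) = -2*(-4 + N)*(-3 + N) (A(N) = ((-4 + N)*(-3 + N))*(-2) = -2*(-4 + N)*(-3 + N))
(3536 + A(B))*(-327 - 3621) = (3536 + (-24 - 2*(3/19)² + 14*(3/19)))*(-327 - 3621) = (3536 + (-24 - 2*9/361 + 42/19))*(-3948) = (3536 + (-24 - 18/361 + 42/19))*(-3948) = (3536 - 7884/361)*(-3948) = (1268612/361)*(-3948) = -5008480176/361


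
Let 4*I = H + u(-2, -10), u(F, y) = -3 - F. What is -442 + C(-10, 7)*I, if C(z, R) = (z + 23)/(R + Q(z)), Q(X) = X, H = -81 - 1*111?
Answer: -2795/12 ≈ -232.92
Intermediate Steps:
H = -192 (H = -81 - 111 = -192)
C(z, R) = (23 + z)/(R + z) (C(z, R) = (z + 23)/(R + z) = (23 + z)/(R + z))
I = -193/4 (I = (-192 + (-3 - 1*(-2)))/4 = (-192 + (-3 + 2))/4 = (-192 - 1)/4 = (¼)*(-193) = -193/4 ≈ -48.250)
-442 + C(-10, 7)*I = -442 + ((23 - 10)/(7 - 10))*(-193/4) = -442 + (13/(-3))*(-193/4) = -442 - ⅓*13*(-193/4) = -442 - 13/3*(-193/4) = -442 + 2509/12 = -2795/12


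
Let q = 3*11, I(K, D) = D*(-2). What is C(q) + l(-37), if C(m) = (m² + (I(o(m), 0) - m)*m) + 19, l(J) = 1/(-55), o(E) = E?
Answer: 1044/55 ≈ 18.982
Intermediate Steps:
I(K, D) = -2*D
l(J) = -1/55
q = 33
C(m) = 19 (C(m) = (m² + (-2*0 - m)*m) + 19 = (m² + (0 - m)*m) + 19 = (m² + (-m)*m) + 19 = (m² - m²) + 19 = 0 + 19 = 19)
C(q) + l(-37) = 19 - 1/55 = 1044/55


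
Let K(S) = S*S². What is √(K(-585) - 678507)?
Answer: 2*I*√50220033 ≈ 14173.0*I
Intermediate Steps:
K(S) = S³
√(K(-585) - 678507) = √((-585)³ - 678507) = √(-200201625 - 678507) = √(-200880132) = 2*I*√50220033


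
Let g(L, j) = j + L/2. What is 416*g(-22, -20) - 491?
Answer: -13387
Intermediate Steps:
g(L, j) = j + L/2 (g(L, j) = j + L*(1/2) = j + L/2)
416*g(-22, -20) - 491 = 416*(-20 + (1/2)*(-22)) - 491 = 416*(-20 - 11) - 491 = 416*(-31) - 491 = -12896 - 491 = -13387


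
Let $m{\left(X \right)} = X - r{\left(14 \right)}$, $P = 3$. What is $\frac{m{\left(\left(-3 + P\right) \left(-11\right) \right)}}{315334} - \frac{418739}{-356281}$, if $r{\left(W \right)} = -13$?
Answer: $\frac{132047275479}{112347512854} \approx 1.1753$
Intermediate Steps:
$m{\left(X \right)} = 13 + X$ ($m{\left(X \right)} = X - -13 = X + 13 = 13 + X$)
$\frac{m{\left(\left(-3 + P\right) \left(-11\right) \right)}}{315334} - \frac{418739}{-356281} = \frac{13 + \left(-3 + 3\right) \left(-11\right)}{315334} - \frac{418739}{-356281} = \left(13 + 0 \left(-11\right)\right) \frac{1}{315334} - - \frac{418739}{356281} = \left(13 + 0\right) \frac{1}{315334} + \frac{418739}{356281} = 13 \cdot \frac{1}{315334} + \frac{418739}{356281} = \frac{13}{315334} + \frac{418739}{356281} = \frac{132047275479}{112347512854}$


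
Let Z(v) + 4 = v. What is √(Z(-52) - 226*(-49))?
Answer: √11018 ≈ 104.97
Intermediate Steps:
Z(v) = -4 + v
√(Z(-52) - 226*(-49)) = √((-4 - 52) - 226*(-49)) = √(-56 + 11074) = √11018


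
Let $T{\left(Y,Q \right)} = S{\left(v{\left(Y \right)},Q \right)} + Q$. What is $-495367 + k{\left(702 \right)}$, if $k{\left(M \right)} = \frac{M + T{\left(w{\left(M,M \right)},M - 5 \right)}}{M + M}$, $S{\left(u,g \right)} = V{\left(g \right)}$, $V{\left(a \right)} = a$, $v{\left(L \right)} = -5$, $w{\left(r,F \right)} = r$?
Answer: $- \frac{173873293}{351} \approx -4.9537 \cdot 10^{5}$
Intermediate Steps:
$S{\left(u,g \right)} = g$
$T{\left(Y,Q \right)} = 2 Q$ ($T{\left(Y,Q \right)} = Q + Q = 2 Q$)
$k{\left(M \right)} = \frac{-10 + 3 M}{2 M}$ ($k{\left(M \right)} = \frac{M + 2 \left(M - 5\right)}{M + M} = \frac{M + 2 \left(M - 5\right)}{2 M} = \left(M + 2 \left(-5 + M\right)\right) \frac{1}{2 M} = \left(M + \left(-10 + 2 M\right)\right) \frac{1}{2 M} = \left(-10 + 3 M\right) \frac{1}{2 M} = \frac{-10 + 3 M}{2 M}$)
$-495367 + k{\left(702 \right)} = -495367 + \left(\frac{3}{2} - \frac{5}{702}\right) = -495367 + \frac{524}{351} = - \frac{173873293}{351}$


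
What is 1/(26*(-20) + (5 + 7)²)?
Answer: -1/376 ≈ -0.0026596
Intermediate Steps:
1/(26*(-20) + (5 + 7)²) = 1/(-520 + 12²) = 1/(-520 + 144) = 1/(-376) = -1/376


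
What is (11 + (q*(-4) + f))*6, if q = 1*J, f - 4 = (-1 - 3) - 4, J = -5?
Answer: 162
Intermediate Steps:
f = -4 (f = 4 + ((-1 - 3) - 4) = 4 + (-4 - 4) = 4 - 8 = -4)
q = -5 (q = 1*(-5) = -5)
(11 + (q*(-4) + f))*6 = (11 + (-5*(-4) - 4))*6 = (11 + (20 - 4))*6 = (11 + 16)*6 = 27*6 = 162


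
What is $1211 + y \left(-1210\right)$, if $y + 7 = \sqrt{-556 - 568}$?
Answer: $9681 - 2420 i \sqrt{281} \approx 9681.0 - 40567.0 i$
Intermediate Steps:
$y = -7 + 2 i \sqrt{281}$ ($y = -7 + \sqrt{-556 - 568} = -7 + \sqrt{-1124} = -7 + 2 i \sqrt{281} \approx -7.0 + 33.526 i$)
$1211 + y \left(-1210\right) = 1211 + \left(-7 + 2 i \sqrt{281}\right) \left(-1210\right) = 1211 + \left(8470 - 2420 i \sqrt{281}\right) = 9681 - 2420 i \sqrt{281}$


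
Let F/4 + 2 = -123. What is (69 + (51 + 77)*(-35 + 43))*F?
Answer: -546500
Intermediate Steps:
F = -500 (F = -8 + 4*(-123) = -8 - 492 = -500)
(69 + (51 + 77)*(-35 + 43))*F = (69 + (51 + 77)*(-35 + 43))*(-500) = (69 + 128*8)*(-500) = (69 + 1024)*(-500) = 1093*(-500) = -546500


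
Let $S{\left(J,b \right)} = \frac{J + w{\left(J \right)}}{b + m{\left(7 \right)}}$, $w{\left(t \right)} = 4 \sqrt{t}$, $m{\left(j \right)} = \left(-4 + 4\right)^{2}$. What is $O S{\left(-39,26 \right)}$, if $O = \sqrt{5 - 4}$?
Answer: $- \frac{3}{2} + \frac{2 i \sqrt{39}}{13} \approx -1.5 + 0.96077 i$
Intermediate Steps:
$O = 1$ ($O = \sqrt{1} = 1$)
$m{\left(j \right)} = 0$ ($m{\left(j \right)} = 0^{2} = 0$)
$S{\left(J,b \right)} = \frac{J + 4 \sqrt{J}}{b}$ ($S{\left(J,b \right)} = \frac{J + 4 \sqrt{J}}{b + 0} = \frac{J + 4 \sqrt{J}}{b}$)
$O S{\left(-39,26 \right)} = 1 \frac{-39 + 4 \sqrt{-39}}{26} = 1 \frac{-39 + 4 i \sqrt{39}}{26} = 1 \left(- \frac{3}{2} + \frac{2 i \sqrt{39}}{13}\right) = - \frac{3}{2} + \frac{2 i \sqrt{39}}{13}$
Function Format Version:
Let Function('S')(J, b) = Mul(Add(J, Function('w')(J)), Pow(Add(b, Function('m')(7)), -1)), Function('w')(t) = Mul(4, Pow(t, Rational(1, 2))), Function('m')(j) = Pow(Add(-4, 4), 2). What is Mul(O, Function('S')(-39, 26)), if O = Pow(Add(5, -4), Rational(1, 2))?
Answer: Add(Rational(-3, 2), Mul(Rational(2, 13), I, Pow(39, Rational(1, 2)))) ≈ Add(-1.5000, Mul(0.96077, I))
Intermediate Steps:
O = 1 (O = Pow(1, Rational(1, 2)) = 1)
Function('m')(j) = 0 (Function('m')(j) = Pow(0, 2) = 0)
Function('S')(J, b) = Mul(Pow(b, -1), Add(J, Mul(4, Pow(J, Rational(1, 2))))) (Function('S')(J, b) = Mul(Add(J, Mul(4, Pow(J, Rational(1, 2)))), Pow(Add(b, 0), -1)) = Mul(Add(J, Mul(4, Pow(J, Rational(1, 2)))), Pow(b, -1)) = Mul(Pow(b, -1), Add(J, Mul(4, Pow(J, Rational(1, 2))))))
Mul(O, Function('S')(-39, 26)) = Mul(1, Mul(Pow(26, -1), Add(-39, Mul(4, Pow(-39, Rational(1, 2)))))) = Mul(1, Mul(Rational(1, 26), Add(-39, Mul(4, Mul(I, Pow(39, Rational(1, 2))))))) = Mul(1, Mul(Rational(1, 26), Add(-39, Mul(4, I, Pow(39, Rational(1, 2)))))) = Mul(1, Add(Rational(-3, 2), Mul(Rational(2, 13), I, Pow(39, Rational(1, 2))))) = Add(Rational(-3, 2), Mul(Rational(2, 13), I, Pow(39, Rational(1, 2))))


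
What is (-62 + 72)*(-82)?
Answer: -820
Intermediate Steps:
(-62 + 72)*(-82) = 10*(-82) = -820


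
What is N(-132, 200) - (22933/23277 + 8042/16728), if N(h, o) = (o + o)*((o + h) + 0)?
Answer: 1765083571057/64896276 ≈ 27199.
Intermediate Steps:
N(h, o) = 2*o*(h + o) (N(h, o) = (2*o)*((h + o) + 0) = (2*o)*(h + o) = 2*o*(h + o))
N(-132, 200) - (22933/23277 + 8042/16728) = 2*200*(-132 + 200) - (22933/23277 + 8042/16728) = 2*200*68 - (22933*(1/23277) + 8042*(1/16728)) = 27200 - (22933/23277 + 4021/8364) = 27200 - 1*95136143/64896276 = 27200 - 95136143/64896276 = 1765083571057/64896276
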